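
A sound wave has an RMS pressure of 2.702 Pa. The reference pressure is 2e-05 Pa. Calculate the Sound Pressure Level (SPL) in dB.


Given values:
  p = 2.702 Pa
  p_ref = 2e-05 Pa
Formula: SPL = 20 * log10(p / p_ref)
Compute ratio: p / p_ref = 2.702 / 2e-05 = 135100
Compute log10: log10(135100) = 5.130655
Multiply: SPL = 20 * 5.130655 = 102.61

102.61 dB


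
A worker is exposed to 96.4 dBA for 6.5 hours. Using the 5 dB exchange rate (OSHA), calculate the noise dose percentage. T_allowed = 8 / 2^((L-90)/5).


Given values:
  L = 96.4 dBA, T = 6.5 hours
Formula: T_allowed = 8 / 2^((L - 90) / 5)
Compute exponent: (96.4 - 90) / 5 = 1.28
Compute 2^(1.28) = 2.42839
T_allowed = 8 / 2.42839 = 3.294364 hours
Dose = (T / T_allowed) * 100
Dose = (6.5 / 3.294364) * 100 = 197.31

197.31 %


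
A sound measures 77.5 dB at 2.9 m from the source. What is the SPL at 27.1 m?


Given values:
  SPL1 = 77.5 dB, r1 = 2.9 m, r2 = 27.1 m
Formula: SPL2 = SPL1 - 20 * log10(r2 / r1)
Compute ratio: r2 / r1 = 27.1 / 2.9 = 9.3448
Compute log10: log10(9.3448) = 0.97057
Compute drop: 20 * 0.97057 = 19.4114
SPL2 = 77.5 - 19.4114 = 58.09

58.09 dB


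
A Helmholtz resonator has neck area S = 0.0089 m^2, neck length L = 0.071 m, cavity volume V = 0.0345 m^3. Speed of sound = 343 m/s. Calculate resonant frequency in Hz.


Given values:
  S = 0.0089 m^2, L = 0.071 m, V = 0.0345 m^3, c = 343 m/s
Formula: f = (c / (2*pi)) * sqrt(S / (V * L))
Compute V * L = 0.0345 * 0.071 = 0.0024495
Compute S / (V * L) = 0.0089 / 0.0024495 = 3.6334
Compute sqrt(3.6334) = 1.906148
Compute c / (2*pi) = 343 / 6.283185 = 54.590148
f = 54.590148 * 1.906148 = 104.06

104.06 Hz


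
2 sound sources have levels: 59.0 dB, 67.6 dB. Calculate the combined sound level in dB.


Formula: L_total = 10 * log10( sum(10^(Li/10)) )
  Source 1: 10^(59.0/10) = 794328.2347
  Source 2: 10^(67.6/10) = 5754399.3734
Sum of linear values = 6548727.6081
L_total = 10 * log10(6548727.6081) = 68.16

68.16 dB


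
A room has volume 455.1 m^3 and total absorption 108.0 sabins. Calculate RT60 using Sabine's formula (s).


Given values:
  V = 455.1 m^3
  A = 108.0 sabins
Formula: RT60 = 0.161 * V / A
Numerator: 0.161 * 455.1 = 73.2711
RT60 = 73.2711 / 108.0 = 0.678

0.678 s


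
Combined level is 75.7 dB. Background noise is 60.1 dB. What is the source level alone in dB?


Given values:
  L_total = 75.7 dB, L_bg = 60.1 dB
Formula: L_source = 10 * log10(10^(L_total/10) - 10^(L_bg/10))
Convert to linear:
  10^(75.7/10) = 37153522.9097
  10^(60.1/10) = 1023292.9923
Difference: 37153522.9097 - 1023292.9923 = 36130229.9174
L_source = 10 * log10(36130229.9174) = 75.58

75.58 dB


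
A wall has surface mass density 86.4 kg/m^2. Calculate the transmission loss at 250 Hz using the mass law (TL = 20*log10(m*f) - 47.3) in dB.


Given values:
  m = 86.4 kg/m^2, f = 250 Hz
Formula: TL = 20 * log10(m * f) - 47.3
Compute m * f = 86.4 * 250 = 21600.0
Compute log10(21600.0) = 4.334454
Compute 20 * 4.334454 = 86.6891
TL = 86.6891 - 47.3 = 39.39

39.39 dB


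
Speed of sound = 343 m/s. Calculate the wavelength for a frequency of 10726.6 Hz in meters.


Given values:
  c = 343 m/s, f = 10726.6 Hz
Formula: lambda = c / f
lambda = 343 / 10726.6
lambda = 0.032

0.032 m


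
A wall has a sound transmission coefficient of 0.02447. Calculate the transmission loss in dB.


Given values:
  tau = 0.02447
Formula: TL = 10 * log10(1 / tau)
Compute 1 / tau = 1 / 0.02447 = 40.8664
Compute log10(40.8664) = 1.611366
TL = 10 * 1.611366 = 16.11

16.11 dB


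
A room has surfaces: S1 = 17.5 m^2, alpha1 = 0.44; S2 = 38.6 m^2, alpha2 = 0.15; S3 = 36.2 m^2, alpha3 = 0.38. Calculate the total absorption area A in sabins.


Given surfaces:
  Surface 1: 17.5 * 0.44 = 7.7
  Surface 2: 38.6 * 0.15 = 5.79
  Surface 3: 36.2 * 0.38 = 13.756
Formula: A = sum(Si * alpha_i)
A = 7.7 + 5.79 + 13.756
A = 27.25

27.25 sabins


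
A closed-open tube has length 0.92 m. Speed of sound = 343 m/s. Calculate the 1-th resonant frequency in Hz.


Given values:
  Tube type: closed-open, L = 0.92 m, c = 343 m/s, n = 1
Formula: f_n = (2n - 1) * c / (4 * L)
Compute 2n - 1 = 2*1 - 1 = 1
Compute 4 * L = 4 * 0.92 = 3.68
f = 1 * 343 / 3.68
f = 93.21

93.21 Hz


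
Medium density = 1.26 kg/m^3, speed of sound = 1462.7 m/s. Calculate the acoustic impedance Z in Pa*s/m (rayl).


Given values:
  rho = 1.26 kg/m^3
  c = 1462.7 m/s
Formula: Z = rho * c
Z = 1.26 * 1462.7
Z = 1843.0

1843.0 rayl


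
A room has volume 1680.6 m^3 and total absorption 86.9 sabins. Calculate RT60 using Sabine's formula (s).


Given values:
  V = 1680.6 m^3
  A = 86.9 sabins
Formula: RT60 = 0.161 * V / A
Numerator: 0.161 * 1680.6 = 270.5766
RT60 = 270.5766 / 86.9 = 3.114

3.114 s


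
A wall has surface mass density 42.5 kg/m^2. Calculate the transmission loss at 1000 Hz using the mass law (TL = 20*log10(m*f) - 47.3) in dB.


Given values:
  m = 42.5 kg/m^2, f = 1000 Hz
Formula: TL = 20 * log10(m * f) - 47.3
Compute m * f = 42.5 * 1000 = 42500.0
Compute log10(42500.0) = 4.628389
Compute 20 * 4.628389 = 92.5678
TL = 92.5678 - 47.3 = 45.27

45.27 dB


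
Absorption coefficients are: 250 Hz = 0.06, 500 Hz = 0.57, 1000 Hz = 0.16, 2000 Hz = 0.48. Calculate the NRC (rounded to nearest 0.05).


Given values:
  a_250 = 0.06, a_500 = 0.57
  a_1000 = 0.16, a_2000 = 0.48
Formula: NRC = (a250 + a500 + a1000 + a2000) / 4
Sum = 0.06 + 0.57 + 0.16 + 0.48 = 1.27
NRC = 1.27 / 4 = 0.3175
Rounded to nearest 0.05: 0.3

0.3


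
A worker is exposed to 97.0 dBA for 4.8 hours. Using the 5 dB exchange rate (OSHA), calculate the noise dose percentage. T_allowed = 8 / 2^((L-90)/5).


Given values:
  L = 97.0 dBA, T = 4.8 hours
Formula: T_allowed = 8 / 2^((L - 90) / 5)
Compute exponent: (97.0 - 90) / 5 = 1.4
Compute 2^(1.4) = 2.639016
T_allowed = 8 / 2.639016 = 3.031433 hours
Dose = (T / T_allowed) * 100
Dose = (4.8 / 3.031433) * 100 = 158.34

158.34 %


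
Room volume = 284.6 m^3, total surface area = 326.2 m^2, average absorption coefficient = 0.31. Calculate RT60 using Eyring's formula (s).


Given values:
  V = 284.6 m^3, S = 326.2 m^2, alpha = 0.31
Formula: RT60 = 0.161 * V / (-S * ln(1 - alpha))
Compute ln(1 - 0.31) = ln(0.69) = -0.371064
Denominator: -326.2 * -0.371064 = 121.0411
Numerator: 0.161 * 284.6 = 45.8206
RT60 = 45.8206 / 121.0411 = 0.379

0.379 s


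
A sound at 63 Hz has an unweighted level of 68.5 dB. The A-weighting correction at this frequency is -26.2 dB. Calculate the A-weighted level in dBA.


Given values:
  SPL = 68.5 dB
  A-weighting at 63 Hz = -26.2 dB
Formula: L_A = SPL + A_weight
L_A = 68.5 + (-26.2)
L_A = 42.3

42.3 dBA


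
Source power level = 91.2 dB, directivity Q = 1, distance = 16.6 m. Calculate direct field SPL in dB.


Given values:
  Lw = 91.2 dB, Q = 1, r = 16.6 m
Formula: SPL = Lw + 10 * log10(Q / (4 * pi * r^2))
Compute 4 * pi * r^2 = 4 * pi * 16.6^2 = 3462.7891
Compute Q / denom = 1 / 3462.7891 = 0.00028878
Compute 10 * log10(0.00028878) = -35.3943
SPL = 91.2 + (-35.3943) = 55.81

55.81 dB


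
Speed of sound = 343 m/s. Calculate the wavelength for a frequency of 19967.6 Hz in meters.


Given values:
  c = 343 m/s, f = 19967.6 Hz
Formula: lambda = c / f
lambda = 343 / 19967.6
lambda = 0.0172

0.0172 m


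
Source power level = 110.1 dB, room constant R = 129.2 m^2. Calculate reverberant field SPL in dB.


Given values:
  Lw = 110.1 dB, R = 129.2 m^2
Formula: SPL = Lw + 10 * log10(4 / R)
Compute 4 / R = 4 / 129.2 = 0.03096
Compute 10 * log10(0.03096) = -15.092
SPL = 110.1 + (-15.092) = 95.01

95.01 dB


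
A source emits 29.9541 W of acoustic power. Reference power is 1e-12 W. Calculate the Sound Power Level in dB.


Given values:
  W = 29.9541 W
  W_ref = 1e-12 W
Formula: SWL = 10 * log10(W / W_ref)
Compute ratio: W / W_ref = 29954100000000
Compute log10: log10(29954100000000) = 13.476456
Multiply: SWL = 10 * 13.476456 = 134.76

134.76 dB


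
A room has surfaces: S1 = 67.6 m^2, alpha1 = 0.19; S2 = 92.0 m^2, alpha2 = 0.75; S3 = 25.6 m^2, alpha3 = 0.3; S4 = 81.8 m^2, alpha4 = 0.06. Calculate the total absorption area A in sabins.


Given surfaces:
  Surface 1: 67.6 * 0.19 = 12.844
  Surface 2: 92.0 * 0.75 = 69.0
  Surface 3: 25.6 * 0.3 = 7.68
  Surface 4: 81.8 * 0.06 = 4.908
Formula: A = sum(Si * alpha_i)
A = 12.844 + 69.0 + 7.68 + 4.908
A = 94.43

94.43 sabins


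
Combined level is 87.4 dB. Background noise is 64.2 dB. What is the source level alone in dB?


Given values:
  L_total = 87.4 dB, L_bg = 64.2 dB
Formula: L_source = 10 * log10(10^(L_total/10) - 10^(L_bg/10))
Convert to linear:
  10^(87.4/10) = 549540873.8576
  10^(64.2/10) = 2630267.9919
Difference: 549540873.8576 - 2630267.9919 = 546910605.8657
L_source = 10 * log10(546910605.8657) = 87.38

87.38 dB


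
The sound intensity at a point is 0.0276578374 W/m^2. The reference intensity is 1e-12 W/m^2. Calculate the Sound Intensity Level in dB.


Given values:
  I = 0.0276578374 W/m^2
  I_ref = 1e-12 W/m^2
Formula: SIL = 10 * log10(I / I_ref)
Compute ratio: I / I_ref = 27657837400
Compute log10: log10(27657837400) = 10.441818
Multiply: SIL = 10 * 10.441818 = 104.42

104.42 dB


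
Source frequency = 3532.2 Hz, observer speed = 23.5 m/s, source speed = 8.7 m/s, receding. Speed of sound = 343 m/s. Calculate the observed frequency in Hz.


Given values:
  f_s = 3532.2 Hz, v_o = 23.5 m/s, v_s = 8.7 m/s
  Direction: receding
Formula: f_o = f_s * (c - v_o) / (c + v_s)
Numerator: c - v_o = 343 - 23.5 = 319.5
Denominator: c + v_s = 343 + 8.7 = 351.7
f_o = 3532.2 * 319.5 / 351.7 = 3208.81

3208.81 Hz


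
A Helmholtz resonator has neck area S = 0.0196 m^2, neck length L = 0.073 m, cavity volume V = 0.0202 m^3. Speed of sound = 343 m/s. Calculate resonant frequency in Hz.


Given values:
  S = 0.0196 m^2, L = 0.073 m, V = 0.0202 m^3, c = 343 m/s
Formula: f = (c / (2*pi)) * sqrt(S / (V * L))
Compute V * L = 0.0202 * 0.073 = 0.0014746
Compute S / (V * L) = 0.0196 / 0.0014746 = 13.2917
Compute sqrt(13.2917) = 3.645778
Compute c / (2*pi) = 343 / 6.283185 = 54.590148
f = 54.590148 * 3.645778 = 199.02

199.02 Hz


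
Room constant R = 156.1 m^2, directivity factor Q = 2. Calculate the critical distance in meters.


Given values:
  R = 156.1 m^2, Q = 2
Formula: d_c = 0.141 * sqrt(Q * R)
Compute Q * R = 2 * 156.1 = 312.2
Compute sqrt(312.2) = 17.6692
d_c = 0.141 * 17.6692 = 2.491

2.491 m


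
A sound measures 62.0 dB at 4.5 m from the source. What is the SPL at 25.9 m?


Given values:
  SPL1 = 62.0 dB, r1 = 4.5 m, r2 = 25.9 m
Formula: SPL2 = SPL1 - 20 * log10(r2 / r1)
Compute ratio: r2 / r1 = 25.9 / 4.5 = 5.7556
Compute log10: log10(5.7556) = 0.760091
Compute drop: 20 * 0.760091 = 15.2018
SPL2 = 62.0 - 15.2018 = 46.8

46.8 dB


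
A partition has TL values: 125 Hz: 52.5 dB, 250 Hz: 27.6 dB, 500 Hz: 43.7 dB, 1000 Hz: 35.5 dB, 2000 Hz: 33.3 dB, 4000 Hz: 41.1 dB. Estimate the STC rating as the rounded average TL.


Given TL values at each frequency:
  125 Hz: 52.5 dB
  250 Hz: 27.6 dB
  500 Hz: 43.7 dB
  1000 Hz: 35.5 dB
  2000 Hz: 33.3 dB
  4000 Hz: 41.1 dB
Formula: STC ~ round(average of TL values)
Sum = 52.5 + 27.6 + 43.7 + 35.5 + 33.3 + 41.1 = 233.7
Average = 233.7 / 6 = 38.95
Rounded: 39

39


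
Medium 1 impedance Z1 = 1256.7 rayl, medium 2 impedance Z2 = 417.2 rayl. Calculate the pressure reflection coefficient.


Given values:
  Z1 = 1256.7 rayl, Z2 = 417.2 rayl
Formula: R = (Z2 - Z1) / (Z2 + Z1)
Numerator: Z2 - Z1 = 417.2 - 1256.7 = -839.5
Denominator: Z2 + Z1 = 417.2 + 1256.7 = 1673.9
R = -839.5 / 1673.9 = -0.5015

-0.5015


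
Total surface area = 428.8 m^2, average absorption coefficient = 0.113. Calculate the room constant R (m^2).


Given values:
  S = 428.8 m^2, alpha = 0.113
Formula: R = S * alpha / (1 - alpha)
Numerator: 428.8 * 0.113 = 48.4544
Denominator: 1 - 0.113 = 0.887
R = 48.4544 / 0.887 = 54.63

54.63 m^2


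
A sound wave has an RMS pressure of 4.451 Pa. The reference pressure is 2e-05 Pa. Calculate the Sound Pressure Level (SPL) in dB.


Given values:
  p = 4.451 Pa
  p_ref = 2e-05 Pa
Formula: SPL = 20 * log10(p / p_ref)
Compute ratio: p / p_ref = 4.451 / 2e-05 = 222550
Compute log10: log10(222550) = 5.347428
Multiply: SPL = 20 * 5.347428 = 106.95

106.95 dB


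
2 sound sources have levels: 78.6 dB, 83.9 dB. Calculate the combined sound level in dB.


Formula: L_total = 10 * log10( sum(10^(Li/10)) )
  Source 1: 10^(78.6/10) = 72443596.0075
  Source 2: 10^(83.9/10) = 245470891.5685
Sum of linear values = 317914487.576
L_total = 10 * log10(317914487.576) = 85.02

85.02 dB


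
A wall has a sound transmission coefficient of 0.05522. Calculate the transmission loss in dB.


Given values:
  tau = 0.05522
Formula: TL = 10 * log10(1 / tau)
Compute 1 / tau = 1 / 0.05522 = 18.1094
Compute log10(18.1094) = 1.257904
TL = 10 * 1.257904 = 12.58

12.58 dB


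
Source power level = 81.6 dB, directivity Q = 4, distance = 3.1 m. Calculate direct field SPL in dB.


Given values:
  Lw = 81.6 dB, Q = 4, r = 3.1 m
Formula: SPL = Lw + 10 * log10(Q / (4 * pi * r^2))
Compute 4 * pi * r^2 = 4 * pi * 3.1^2 = 120.7628
Compute Q / denom = 4 / 120.7628 = 0.03312278
Compute 10 * log10(0.03312278) = -14.7987
SPL = 81.6 + (-14.7987) = 66.8

66.8 dB


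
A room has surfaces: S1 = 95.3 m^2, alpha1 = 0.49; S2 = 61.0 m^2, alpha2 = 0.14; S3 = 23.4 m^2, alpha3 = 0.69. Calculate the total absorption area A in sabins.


Given surfaces:
  Surface 1: 95.3 * 0.49 = 46.697
  Surface 2: 61.0 * 0.14 = 8.54
  Surface 3: 23.4 * 0.69 = 16.146
Formula: A = sum(Si * alpha_i)
A = 46.697 + 8.54 + 16.146
A = 71.38

71.38 sabins


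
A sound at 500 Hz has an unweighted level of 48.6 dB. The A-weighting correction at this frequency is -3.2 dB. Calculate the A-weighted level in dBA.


Given values:
  SPL = 48.6 dB
  A-weighting at 500 Hz = -3.2 dB
Formula: L_A = SPL + A_weight
L_A = 48.6 + (-3.2)
L_A = 45.4

45.4 dBA


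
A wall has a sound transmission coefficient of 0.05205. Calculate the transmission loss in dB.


Given values:
  tau = 0.05205
Formula: TL = 10 * log10(1 / tau)
Compute 1 / tau = 1 / 0.05205 = 19.2123
Compute log10(19.2123) = 1.283579
TL = 10 * 1.283579 = 12.84

12.84 dB


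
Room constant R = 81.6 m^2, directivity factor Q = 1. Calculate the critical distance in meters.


Given values:
  R = 81.6 m^2, Q = 1
Formula: d_c = 0.141 * sqrt(Q * R)
Compute Q * R = 1 * 81.6 = 81.6
Compute sqrt(81.6) = 9.0333
d_c = 0.141 * 9.0333 = 1.274

1.274 m


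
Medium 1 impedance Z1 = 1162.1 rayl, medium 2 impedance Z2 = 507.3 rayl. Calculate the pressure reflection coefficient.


Given values:
  Z1 = 1162.1 rayl, Z2 = 507.3 rayl
Formula: R = (Z2 - Z1) / (Z2 + Z1)
Numerator: Z2 - Z1 = 507.3 - 1162.1 = -654.8
Denominator: Z2 + Z1 = 507.3 + 1162.1 = 1669.4
R = -654.8 / 1669.4 = -0.3922

-0.3922


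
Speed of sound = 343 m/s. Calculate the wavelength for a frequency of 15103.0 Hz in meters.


Given values:
  c = 343 m/s, f = 15103.0 Hz
Formula: lambda = c / f
lambda = 343 / 15103.0
lambda = 0.0227

0.0227 m


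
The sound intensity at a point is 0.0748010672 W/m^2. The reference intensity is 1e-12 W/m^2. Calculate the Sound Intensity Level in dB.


Given values:
  I = 0.0748010672 W/m^2
  I_ref = 1e-12 W/m^2
Formula: SIL = 10 * log10(I / I_ref)
Compute ratio: I / I_ref = 74801067200
Compute log10: log10(74801067200) = 10.873908
Multiply: SIL = 10 * 10.873908 = 108.74

108.74 dB


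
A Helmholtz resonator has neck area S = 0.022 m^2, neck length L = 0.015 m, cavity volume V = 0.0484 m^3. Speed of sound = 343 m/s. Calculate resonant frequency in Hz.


Given values:
  S = 0.022 m^2, L = 0.015 m, V = 0.0484 m^3, c = 343 m/s
Formula: f = (c / (2*pi)) * sqrt(S / (V * L))
Compute V * L = 0.0484 * 0.015 = 0.000726
Compute S / (V * L) = 0.022 / 0.000726 = 30.303
Compute sqrt(30.303) = 5.504816
Compute c / (2*pi) = 343 / 6.283185 = 54.590148
f = 54.590148 * 5.504816 = 300.51

300.51 Hz


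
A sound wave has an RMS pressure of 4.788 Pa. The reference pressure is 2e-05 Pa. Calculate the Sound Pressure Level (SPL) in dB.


Given values:
  p = 4.788 Pa
  p_ref = 2e-05 Pa
Formula: SPL = 20 * log10(p / p_ref)
Compute ratio: p / p_ref = 4.788 / 2e-05 = 239400
Compute log10: log10(239400) = 5.379124
Multiply: SPL = 20 * 5.379124 = 107.58

107.58 dB


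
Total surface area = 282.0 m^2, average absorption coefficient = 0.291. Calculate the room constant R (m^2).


Given values:
  S = 282.0 m^2, alpha = 0.291
Formula: R = S * alpha / (1 - alpha)
Numerator: 282.0 * 0.291 = 82.062
Denominator: 1 - 0.291 = 0.709
R = 82.062 / 0.709 = 115.74

115.74 m^2


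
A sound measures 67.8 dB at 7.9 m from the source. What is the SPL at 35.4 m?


Given values:
  SPL1 = 67.8 dB, r1 = 7.9 m, r2 = 35.4 m
Formula: SPL2 = SPL1 - 20 * log10(r2 / r1)
Compute ratio: r2 / r1 = 35.4 / 7.9 = 4.481
Compute log10: log10(4.481) = 0.651375
Compute drop: 20 * 0.651375 = 13.0275
SPL2 = 67.8 - 13.0275 = 54.77

54.77 dB


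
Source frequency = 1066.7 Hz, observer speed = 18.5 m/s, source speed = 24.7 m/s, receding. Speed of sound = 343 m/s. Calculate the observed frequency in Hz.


Given values:
  f_s = 1066.7 Hz, v_o = 18.5 m/s, v_s = 24.7 m/s
  Direction: receding
Formula: f_o = f_s * (c - v_o) / (c + v_s)
Numerator: c - v_o = 343 - 18.5 = 324.5
Denominator: c + v_s = 343 + 24.7 = 367.7
f_o = 1066.7 * 324.5 / 367.7 = 941.38

941.38 Hz


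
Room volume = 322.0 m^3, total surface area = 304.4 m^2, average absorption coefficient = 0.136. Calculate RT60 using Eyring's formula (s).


Given values:
  V = 322.0 m^3, S = 304.4 m^2, alpha = 0.136
Formula: RT60 = 0.161 * V / (-S * ln(1 - alpha))
Compute ln(1 - 0.136) = ln(0.864) = -0.146183
Denominator: -304.4 * -0.146183 = 44.4981
Numerator: 0.161 * 322.0 = 51.842
RT60 = 51.842 / 44.4981 = 1.165

1.165 s


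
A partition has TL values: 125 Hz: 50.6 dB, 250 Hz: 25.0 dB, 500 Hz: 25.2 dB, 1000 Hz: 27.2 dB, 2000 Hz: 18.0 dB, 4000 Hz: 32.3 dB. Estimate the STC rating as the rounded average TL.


Given TL values at each frequency:
  125 Hz: 50.6 dB
  250 Hz: 25.0 dB
  500 Hz: 25.2 dB
  1000 Hz: 27.2 dB
  2000 Hz: 18.0 dB
  4000 Hz: 32.3 dB
Formula: STC ~ round(average of TL values)
Sum = 50.6 + 25.0 + 25.2 + 27.2 + 18.0 + 32.3 = 178.3
Average = 178.3 / 6 = 29.72
Rounded: 30

30


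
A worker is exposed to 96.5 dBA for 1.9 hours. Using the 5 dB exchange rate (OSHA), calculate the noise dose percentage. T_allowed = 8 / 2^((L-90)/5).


Given values:
  L = 96.5 dBA, T = 1.9 hours
Formula: T_allowed = 8 / 2^((L - 90) / 5)
Compute exponent: (96.5 - 90) / 5 = 1.3
Compute 2^(1.3) = 2.462289
T_allowed = 8 / 2.462289 = 3.249009 hours
Dose = (T / T_allowed) * 100
Dose = (1.9 / 3.249009) * 100 = 58.48

58.48 %


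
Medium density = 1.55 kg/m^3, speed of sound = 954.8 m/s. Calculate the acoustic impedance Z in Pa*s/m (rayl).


Given values:
  rho = 1.55 kg/m^3
  c = 954.8 m/s
Formula: Z = rho * c
Z = 1.55 * 954.8
Z = 1479.94

1479.94 rayl


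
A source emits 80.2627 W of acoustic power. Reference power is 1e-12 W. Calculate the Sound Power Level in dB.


Given values:
  W = 80.2627 W
  W_ref = 1e-12 W
Formula: SWL = 10 * log10(W / W_ref)
Compute ratio: W / W_ref = 80262700000000
Compute log10: log10(80262700000000) = 13.904514
Multiply: SWL = 10 * 13.904514 = 139.05

139.05 dB


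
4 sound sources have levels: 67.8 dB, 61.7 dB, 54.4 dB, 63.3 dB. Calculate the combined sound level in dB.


Formula: L_total = 10 * log10( sum(10^(Li/10)) )
  Source 1: 10^(67.8/10) = 6025595.8607
  Source 2: 10^(61.7/10) = 1479108.3882
  Source 3: 10^(54.4/10) = 275422.8703
  Source 4: 10^(63.3/10) = 2137962.0895
Sum of linear values = 9918089.2087
L_total = 10 * log10(9918089.2087) = 69.96

69.96 dB


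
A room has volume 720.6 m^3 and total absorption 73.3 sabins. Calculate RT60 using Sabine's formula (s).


Given values:
  V = 720.6 m^3
  A = 73.3 sabins
Formula: RT60 = 0.161 * V / A
Numerator: 0.161 * 720.6 = 116.0166
RT60 = 116.0166 / 73.3 = 1.583

1.583 s


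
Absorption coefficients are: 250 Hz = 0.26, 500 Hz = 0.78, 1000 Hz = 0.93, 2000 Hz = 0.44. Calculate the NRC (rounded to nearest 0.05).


Given values:
  a_250 = 0.26, a_500 = 0.78
  a_1000 = 0.93, a_2000 = 0.44
Formula: NRC = (a250 + a500 + a1000 + a2000) / 4
Sum = 0.26 + 0.78 + 0.93 + 0.44 = 2.41
NRC = 2.41 / 4 = 0.6025
Rounded to nearest 0.05: 0.6

0.6


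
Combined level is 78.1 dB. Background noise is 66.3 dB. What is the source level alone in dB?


Given values:
  L_total = 78.1 dB, L_bg = 66.3 dB
Formula: L_source = 10 * log10(10^(L_total/10) - 10^(L_bg/10))
Convert to linear:
  10^(78.1/10) = 64565422.9035
  10^(66.3/10) = 4265795.188
Difference: 64565422.9035 - 4265795.188 = 60299627.7155
L_source = 10 * log10(60299627.7155) = 77.8

77.8 dB


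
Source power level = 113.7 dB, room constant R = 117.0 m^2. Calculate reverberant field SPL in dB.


Given values:
  Lw = 113.7 dB, R = 117.0 m^2
Formula: SPL = Lw + 10 * log10(4 / R)
Compute 4 / R = 4 / 117.0 = 0.034188
Compute 10 * log10(0.034188) = -14.6613
SPL = 113.7 + (-14.6613) = 99.04

99.04 dB


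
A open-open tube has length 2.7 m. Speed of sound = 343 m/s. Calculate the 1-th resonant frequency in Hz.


Given values:
  Tube type: open-open, L = 2.7 m, c = 343 m/s, n = 1
Formula: f_n = n * c / (2 * L)
Compute 2 * L = 2 * 2.7 = 5.4
f = 1 * 343 / 5.4
f = 63.52

63.52 Hz


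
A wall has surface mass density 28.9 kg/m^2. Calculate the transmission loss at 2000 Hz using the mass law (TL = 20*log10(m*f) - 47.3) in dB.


Given values:
  m = 28.9 kg/m^2, f = 2000 Hz
Formula: TL = 20 * log10(m * f) - 47.3
Compute m * f = 28.9 * 2000 = 57800.0
Compute log10(57800.0) = 4.761928
Compute 20 * 4.761928 = 95.2386
TL = 95.2386 - 47.3 = 47.94

47.94 dB


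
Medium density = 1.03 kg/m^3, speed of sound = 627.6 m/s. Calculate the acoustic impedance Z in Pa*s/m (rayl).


Given values:
  rho = 1.03 kg/m^3
  c = 627.6 m/s
Formula: Z = rho * c
Z = 1.03 * 627.6
Z = 646.43

646.43 rayl


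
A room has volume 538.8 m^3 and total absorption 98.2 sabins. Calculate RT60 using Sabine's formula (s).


Given values:
  V = 538.8 m^3
  A = 98.2 sabins
Formula: RT60 = 0.161 * V / A
Numerator: 0.161 * 538.8 = 86.7468
RT60 = 86.7468 / 98.2 = 0.883

0.883 s


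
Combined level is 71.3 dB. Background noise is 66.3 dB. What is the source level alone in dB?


Given values:
  L_total = 71.3 dB, L_bg = 66.3 dB
Formula: L_source = 10 * log10(10^(L_total/10) - 10^(L_bg/10))
Convert to linear:
  10^(71.3/10) = 13489628.8259
  10^(66.3/10) = 4265795.188
Difference: 13489628.8259 - 4265795.188 = 9223833.6379
L_source = 10 * log10(9223833.6379) = 69.65

69.65 dB


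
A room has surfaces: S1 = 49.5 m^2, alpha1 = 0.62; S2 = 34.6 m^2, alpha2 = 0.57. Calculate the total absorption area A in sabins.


Given surfaces:
  Surface 1: 49.5 * 0.62 = 30.69
  Surface 2: 34.6 * 0.57 = 19.722
Formula: A = sum(Si * alpha_i)
A = 30.69 + 19.722
A = 50.41

50.41 sabins


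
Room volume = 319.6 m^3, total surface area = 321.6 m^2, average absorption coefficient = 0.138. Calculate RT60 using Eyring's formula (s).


Given values:
  V = 319.6 m^3, S = 321.6 m^2, alpha = 0.138
Formula: RT60 = 0.161 * V / (-S * ln(1 - alpha))
Compute ln(1 - 0.138) = ln(0.862) = -0.1485
Denominator: -321.6 * -0.1485 = 47.7576
Numerator: 0.161 * 319.6 = 51.4556
RT60 = 51.4556 / 47.7576 = 1.077

1.077 s


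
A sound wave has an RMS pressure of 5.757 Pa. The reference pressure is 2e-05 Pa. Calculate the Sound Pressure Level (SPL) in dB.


Given values:
  p = 5.757 Pa
  p_ref = 2e-05 Pa
Formula: SPL = 20 * log10(p / p_ref)
Compute ratio: p / p_ref = 5.757 / 2e-05 = 287850
Compute log10: log10(287850) = 5.459166
Multiply: SPL = 20 * 5.459166 = 109.18

109.18 dB


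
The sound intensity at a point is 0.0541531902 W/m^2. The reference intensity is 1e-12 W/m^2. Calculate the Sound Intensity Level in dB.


Given values:
  I = 0.0541531902 W/m^2
  I_ref = 1e-12 W/m^2
Formula: SIL = 10 * log10(I / I_ref)
Compute ratio: I / I_ref = 54153190200
Compute log10: log10(54153190200) = 10.733624
Multiply: SIL = 10 * 10.733624 = 107.34

107.34 dB


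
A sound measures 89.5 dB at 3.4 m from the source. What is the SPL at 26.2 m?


Given values:
  SPL1 = 89.5 dB, r1 = 3.4 m, r2 = 26.2 m
Formula: SPL2 = SPL1 - 20 * log10(r2 / r1)
Compute ratio: r2 / r1 = 26.2 / 3.4 = 7.7059
Compute log10: log10(7.7059) = 0.886823
Compute drop: 20 * 0.886823 = 17.7365
SPL2 = 89.5 - 17.7365 = 71.76

71.76 dB


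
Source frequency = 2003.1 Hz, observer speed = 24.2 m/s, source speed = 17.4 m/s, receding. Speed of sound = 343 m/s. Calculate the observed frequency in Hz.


Given values:
  f_s = 2003.1 Hz, v_o = 24.2 m/s, v_s = 17.4 m/s
  Direction: receding
Formula: f_o = f_s * (c - v_o) / (c + v_s)
Numerator: c - v_o = 343 - 24.2 = 318.8
Denominator: c + v_s = 343 + 17.4 = 360.4
f_o = 2003.1 * 318.8 / 360.4 = 1771.89

1771.89 Hz


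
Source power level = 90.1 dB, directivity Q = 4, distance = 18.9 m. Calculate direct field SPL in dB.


Given values:
  Lw = 90.1 dB, Q = 4, r = 18.9 m
Formula: SPL = Lw + 10 * log10(Q / (4 * pi * r^2))
Compute 4 * pi * r^2 = 4 * pi * 18.9^2 = 4488.8332
Compute Q / denom = 4 / 4488.8332 = 0.0008911
Compute 10 * log10(0.0008911) = -30.5007
SPL = 90.1 + (-30.5007) = 59.6

59.6 dB


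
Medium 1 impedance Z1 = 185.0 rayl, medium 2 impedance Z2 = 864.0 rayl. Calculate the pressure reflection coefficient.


Given values:
  Z1 = 185.0 rayl, Z2 = 864.0 rayl
Formula: R = (Z2 - Z1) / (Z2 + Z1)
Numerator: Z2 - Z1 = 864.0 - 185.0 = 679.0
Denominator: Z2 + Z1 = 864.0 + 185.0 = 1049.0
R = 679.0 / 1049.0 = 0.6473

0.6473


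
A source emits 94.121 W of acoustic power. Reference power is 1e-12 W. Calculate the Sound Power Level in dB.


Given values:
  W = 94.121 W
  W_ref = 1e-12 W
Formula: SWL = 10 * log10(W / W_ref)
Compute ratio: W / W_ref = 94121000000000
Compute log10: log10(94121000000000) = 13.973687
Multiply: SWL = 10 * 13.973687 = 139.74

139.74 dB


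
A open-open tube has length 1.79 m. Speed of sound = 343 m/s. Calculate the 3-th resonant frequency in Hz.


Given values:
  Tube type: open-open, L = 1.79 m, c = 343 m/s, n = 3
Formula: f_n = n * c / (2 * L)
Compute 2 * L = 2 * 1.79 = 3.58
f = 3 * 343 / 3.58
f = 287.43

287.43 Hz


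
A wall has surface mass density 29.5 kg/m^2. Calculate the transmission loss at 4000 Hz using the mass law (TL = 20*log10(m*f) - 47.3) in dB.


Given values:
  m = 29.5 kg/m^2, f = 4000 Hz
Formula: TL = 20 * log10(m * f) - 47.3
Compute m * f = 29.5 * 4000 = 118000.0
Compute log10(118000.0) = 5.071882
Compute 20 * 5.071882 = 101.4376
TL = 101.4376 - 47.3 = 54.14

54.14 dB


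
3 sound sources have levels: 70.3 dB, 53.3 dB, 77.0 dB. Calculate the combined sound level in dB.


Formula: L_total = 10 * log10( sum(10^(Li/10)) )
  Source 1: 10^(70.3/10) = 10715193.0524
  Source 2: 10^(53.3/10) = 213796.209
  Source 3: 10^(77.0/10) = 50118723.3627
Sum of linear values = 61047712.6241
L_total = 10 * log10(61047712.6241) = 77.86

77.86 dB


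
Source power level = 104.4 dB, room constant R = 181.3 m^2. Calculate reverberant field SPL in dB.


Given values:
  Lw = 104.4 dB, R = 181.3 m^2
Formula: SPL = Lw + 10 * log10(4 / R)
Compute 4 / R = 4 / 181.3 = 0.022063
Compute 10 * log10(0.022063) = -16.5634
SPL = 104.4 + (-16.5634) = 87.84

87.84 dB


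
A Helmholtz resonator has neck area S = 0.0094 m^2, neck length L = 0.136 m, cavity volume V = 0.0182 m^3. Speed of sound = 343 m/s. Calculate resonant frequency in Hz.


Given values:
  S = 0.0094 m^2, L = 0.136 m, V = 0.0182 m^3, c = 343 m/s
Formula: f = (c / (2*pi)) * sqrt(S / (V * L))
Compute V * L = 0.0182 * 0.136 = 0.0024752
Compute S / (V * L) = 0.0094 / 0.0024752 = 3.7977
Compute sqrt(3.7977) = 1.948769
Compute c / (2*pi) = 343 / 6.283185 = 54.590148
f = 54.590148 * 1.948769 = 106.38

106.38 Hz


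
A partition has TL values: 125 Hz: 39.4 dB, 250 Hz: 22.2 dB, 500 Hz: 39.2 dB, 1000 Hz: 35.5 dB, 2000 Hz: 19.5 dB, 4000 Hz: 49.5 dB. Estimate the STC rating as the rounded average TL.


Given TL values at each frequency:
  125 Hz: 39.4 dB
  250 Hz: 22.2 dB
  500 Hz: 39.2 dB
  1000 Hz: 35.5 dB
  2000 Hz: 19.5 dB
  4000 Hz: 49.5 dB
Formula: STC ~ round(average of TL values)
Sum = 39.4 + 22.2 + 39.2 + 35.5 + 19.5 + 49.5 = 205.3
Average = 205.3 / 6 = 34.22
Rounded: 34

34


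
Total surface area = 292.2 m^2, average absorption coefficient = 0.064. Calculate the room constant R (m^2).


Given values:
  S = 292.2 m^2, alpha = 0.064
Formula: R = S * alpha / (1 - alpha)
Numerator: 292.2 * 0.064 = 18.7008
Denominator: 1 - 0.064 = 0.936
R = 18.7008 / 0.936 = 19.98

19.98 m^2


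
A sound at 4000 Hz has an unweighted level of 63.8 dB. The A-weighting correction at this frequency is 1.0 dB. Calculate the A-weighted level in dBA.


Given values:
  SPL = 63.8 dB
  A-weighting at 4000 Hz = 1.0 dB
Formula: L_A = SPL + A_weight
L_A = 63.8 + (1.0)
L_A = 64.8

64.8 dBA


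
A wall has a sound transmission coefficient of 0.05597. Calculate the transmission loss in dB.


Given values:
  tau = 0.05597
Formula: TL = 10 * log10(1 / tau)
Compute 1 / tau = 1 / 0.05597 = 17.8667
Compute log10(17.8667) = 1.252044
TL = 10 * 1.252044 = 12.52

12.52 dB


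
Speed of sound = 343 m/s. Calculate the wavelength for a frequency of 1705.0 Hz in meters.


Given values:
  c = 343 m/s, f = 1705.0 Hz
Formula: lambda = c / f
lambda = 343 / 1705.0
lambda = 0.2012

0.2012 m


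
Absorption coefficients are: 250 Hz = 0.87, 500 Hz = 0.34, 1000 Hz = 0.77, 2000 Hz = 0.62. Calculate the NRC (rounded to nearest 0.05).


Given values:
  a_250 = 0.87, a_500 = 0.34
  a_1000 = 0.77, a_2000 = 0.62
Formula: NRC = (a250 + a500 + a1000 + a2000) / 4
Sum = 0.87 + 0.34 + 0.77 + 0.62 = 2.6
NRC = 2.6 / 4 = 0.65
Rounded to nearest 0.05: 0.65

0.65


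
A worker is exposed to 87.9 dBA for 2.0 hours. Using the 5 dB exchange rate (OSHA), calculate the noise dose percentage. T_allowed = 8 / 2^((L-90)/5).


Given values:
  L = 87.9 dBA, T = 2.0 hours
Formula: T_allowed = 8 / 2^((L - 90) / 5)
Compute exponent: (87.9 - 90) / 5 = -0.42
Compute 2^(-0.42) = 0.747425
T_allowed = 8 / 0.747425 = 10.703415 hours
Dose = (T / T_allowed) * 100
Dose = (2.0 / 10.703415) * 100 = 18.69

18.69 %


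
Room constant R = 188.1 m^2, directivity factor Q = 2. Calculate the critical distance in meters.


Given values:
  R = 188.1 m^2, Q = 2
Formula: d_c = 0.141 * sqrt(Q * R)
Compute Q * R = 2 * 188.1 = 376.2
Compute sqrt(376.2) = 19.3959
d_c = 0.141 * 19.3959 = 2.735

2.735 m


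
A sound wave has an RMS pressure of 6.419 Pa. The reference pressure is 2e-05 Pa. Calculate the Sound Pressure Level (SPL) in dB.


Given values:
  p = 6.419 Pa
  p_ref = 2e-05 Pa
Formula: SPL = 20 * log10(p / p_ref)
Compute ratio: p / p_ref = 6.419 / 2e-05 = 320950
Compute log10: log10(320950) = 5.506437
Multiply: SPL = 20 * 5.506437 = 110.13

110.13 dB


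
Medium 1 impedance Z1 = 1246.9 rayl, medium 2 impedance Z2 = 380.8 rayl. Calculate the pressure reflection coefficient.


Given values:
  Z1 = 1246.9 rayl, Z2 = 380.8 rayl
Formula: R = (Z2 - Z1) / (Z2 + Z1)
Numerator: Z2 - Z1 = 380.8 - 1246.9 = -866.1
Denominator: Z2 + Z1 = 380.8 + 1246.9 = 1627.7
R = -866.1 / 1627.7 = -0.5321

-0.5321


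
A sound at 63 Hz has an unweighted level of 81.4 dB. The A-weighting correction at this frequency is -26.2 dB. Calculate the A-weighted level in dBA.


Given values:
  SPL = 81.4 dB
  A-weighting at 63 Hz = -26.2 dB
Formula: L_A = SPL + A_weight
L_A = 81.4 + (-26.2)
L_A = 55.2

55.2 dBA


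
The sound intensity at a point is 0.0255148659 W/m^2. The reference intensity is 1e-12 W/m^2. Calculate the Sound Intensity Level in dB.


Given values:
  I = 0.0255148659 W/m^2
  I_ref = 1e-12 W/m^2
Formula: SIL = 10 * log10(I / I_ref)
Compute ratio: I / I_ref = 25514865900
Compute log10: log10(25514865900) = 10.406793
Multiply: SIL = 10 * 10.406793 = 104.07

104.07 dB


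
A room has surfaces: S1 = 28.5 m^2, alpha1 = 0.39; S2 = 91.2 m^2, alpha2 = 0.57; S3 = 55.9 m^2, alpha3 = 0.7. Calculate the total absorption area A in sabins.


Given surfaces:
  Surface 1: 28.5 * 0.39 = 11.115
  Surface 2: 91.2 * 0.57 = 51.984
  Surface 3: 55.9 * 0.7 = 39.13
Formula: A = sum(Si * alpha_i)
A = 11.115 + 51.984 + 39.13
A = 102.23

102.23 sabins


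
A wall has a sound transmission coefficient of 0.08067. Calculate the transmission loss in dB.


Given values:
  tau = 0.08067
Formula: TL = 10 * log10(1 / tau)
Compute 1 / tau = 1 / 0.08067 = 12.3962
Compute log10(12.3962) = 1.093289
TL = 10 * 1.093289 = 10.93

10.93 dB


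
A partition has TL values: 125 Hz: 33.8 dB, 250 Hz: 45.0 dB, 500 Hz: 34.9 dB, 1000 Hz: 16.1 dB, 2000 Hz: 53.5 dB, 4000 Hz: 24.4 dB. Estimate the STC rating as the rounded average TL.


Given TL values at each frequency:
  125 Hz: 33.8 dB
  250 Hz: 45.0 dB
  500 Hz: 34.9 dB
  1000 Hz: 16.1 dB
  2000 Hz: 53.5 dB
  4000 Hz: 24.4 dB
Formula: STC ~ round(average of TL values)
Sum = 33.8 + 45.0 + 34.9 + 16.1 + 53.5 + 24.4 = 207.7
Average = 207.7 / 6 = 34.62
Rounded: 35

35


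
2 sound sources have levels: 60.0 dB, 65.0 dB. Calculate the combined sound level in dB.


Formula: L_total = 10 * log10( sum(10^(Li/10)) )
  Source 1: 10^(60.0/10) = 1000000.0
  Source 2: 10^(65.0/10) = 3162277.6602
Sum of linear values = 4162277.6602
L_total = 10 * log10(4162277.6602) = 66.19

66.19 dB


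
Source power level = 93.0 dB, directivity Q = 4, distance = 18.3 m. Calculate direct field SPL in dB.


Given values:
  Lw = 93.0 dB, Q = 4, r = 18.3 m
Formula: SPL = Lw + 10 * log10(Q / (4 * pi * r^2))
Compute 4 * pi * r^2 = 4 * pi * 18.3^2 = 4208.3519
Compute Q / denom = 4 / 4208.3519 = 0.00095049
Compute 10 * log10(0.00095049) = -30.2205
SPL = 93.0 + (-30.2205) = 62.78

62.78 dB


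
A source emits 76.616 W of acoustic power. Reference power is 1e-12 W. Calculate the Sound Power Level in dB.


Given values:
  W = 76.616 W
  W_ref = 1e-12 W
Formula: SWL = 10 * log10(W / W_ref)
Compute ratio: W / W_ref = 76616000000000
Compute log10: log10(76616000000000) = 13.884319
Multiply: SWL = 10 * 13.884319 = 138.84

138.84 dB


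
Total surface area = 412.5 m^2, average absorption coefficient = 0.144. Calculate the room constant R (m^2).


Given values:
  S = 412.5 m^2, alpha = 0.144
Formula: R = S * alpha / (1 - alpha)
Numerator: 412.5 * 0.144 = 59.4
Denominator: 1 - 0.144 = 0.856
R = 59.4 / 0.856 = 69.39

69.39 m^2


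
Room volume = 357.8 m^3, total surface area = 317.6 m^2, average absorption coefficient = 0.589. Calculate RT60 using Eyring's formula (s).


Given values:
  V = 357.8 m^3, S = 317.6 m^2, alpha = 0.589
Formula: RT60 = 0.161 * V / (-S * ln(1 - alpha))
Compute ln(1 - 0.589) = ln(0.411) = -0.889162
Denominator: -317.6 * -0.889162 = 282.3979
Numerator: 0.161 * 357.8 = 57.6058
RT60 = 57.6058 / 282.3979 = 0.204

0.204 s


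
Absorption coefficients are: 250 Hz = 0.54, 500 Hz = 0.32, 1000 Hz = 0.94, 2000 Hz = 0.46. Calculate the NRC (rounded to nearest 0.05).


Given values:
  a_250 = 0.54, a_500 = 0.32
  a_1000 = 0.94, a_2000 = 0.46
Formula: NRC = (a250 + a500 + a1000 + a2000) / 4
Sum = 0.54 + 0.32 + 0.94 + 0.46 = 2.26
NRC = 2.26 / 4 = 0.565
Rounded to nearest 0.05: 0.55

0.55


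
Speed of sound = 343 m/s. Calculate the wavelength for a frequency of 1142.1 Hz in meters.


Given values:
  c = 343 m/s, f = 1142.1 Hz
Formula: lambda = c / f
lambda = 343 / 1142.1
lambda = 0.3003

0.3003 m


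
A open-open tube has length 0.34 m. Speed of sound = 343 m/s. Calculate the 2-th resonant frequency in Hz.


Given values:
  Tube type: open-open, L = 0.34 m, c = 343 m/s, n = 2
Formula: f_n = n * c / (2 * L)
Compute 2 * L = 2 * 0.34 = 0.68
f = 2 * 343 / 0.68
f = 1008.82

1008.82 Hz


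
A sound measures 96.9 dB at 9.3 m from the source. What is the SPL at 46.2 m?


Given values:
  SPL1 = 96.9 dB, r1 = 9.3 m, r2 = 46.2 m
Formula: SPL2 = SPL1 - 20 * log10(r2 / r1)
Compute ratio: r2 / r1 = 46.2 / 9.3 = 4.9677
Compute log10: log10(4.9677) = 0.696155
Compute drop: 20 * 0.696155 = 13.9231
SPL2 = 96.9 - 13.9231 = 82.98

82.98 dB


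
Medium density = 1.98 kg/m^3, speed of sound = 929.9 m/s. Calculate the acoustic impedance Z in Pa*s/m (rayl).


Given values:
  rho = 1.98 kg/m^3
  c = 929.9 m/s
Formula: Z = rho * c
Z = 1.98 * 929.9
Z = 1841.2

1841.2 rayl


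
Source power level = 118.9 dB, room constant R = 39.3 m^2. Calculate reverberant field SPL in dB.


Given values:
  Lw = 118.9 dB, R = 39.3 m^2
Formula: SPL = Lw + 10 * log10(4 / R)
Compute 4 / R = 4 / 39.3 = 0.101781
Compute 10 * log10(0.101781) = -9.9233
SPL = 118.9 + (-9.9233) = 108.98

108.98 dB


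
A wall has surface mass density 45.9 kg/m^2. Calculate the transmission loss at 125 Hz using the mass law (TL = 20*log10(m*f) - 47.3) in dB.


Given values:
  m = 45.9 kg/m^2, f = 125 Hz
Formula: TL = 20 * log10(m * f) - 47.3
Compute m * f = 45.9 * 125 = 5737.5
Compute log10(5737.5) = 3.758723
Compute 20 * 3.758723 = 75.1745
TL = 75.1745 - 47.3 = 27.87

27.87 dB


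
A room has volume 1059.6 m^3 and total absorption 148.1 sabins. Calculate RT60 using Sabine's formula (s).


Given values:
  V = 1059.6 m^3
  A = 148.1 sabins
Formula: RT60 = 0.161 * V / A
Numerator: 0.161 * 1059.6 = 170.5956
RT60 = 170.5956 / 148.1 = 1.152

1.152 s


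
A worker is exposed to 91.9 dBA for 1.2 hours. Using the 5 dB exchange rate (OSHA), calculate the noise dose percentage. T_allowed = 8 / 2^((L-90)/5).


Given values:
  L = 91.9 dBA, T = 1.2 hours
Formula: T_allowed = 8 / 2^((L - 90) / 5)
Compute exponent: (91.9 - 90) / 5 = 0.38
Compute 2^(0.38) = 1.301342
T_allowed = 8 / 1.301342 = 6.1475 hours
Dose = (T / T_allowed) * 100
Dose = (1.2 / 6.1475) * 100 = 19.52

19.52 %


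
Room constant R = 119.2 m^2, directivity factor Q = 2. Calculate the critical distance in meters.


Given values:
  R = 119.2 m^2, Q = 2
Formula: d_c = 0.141 * sqrt(Q * R)
Compute Q * R = 2 * 119.2 = 238.4
Compute sqrt(238.4) = 15.4402
d_c = 0.141 * 15.4402 = 2.177

2.177 m


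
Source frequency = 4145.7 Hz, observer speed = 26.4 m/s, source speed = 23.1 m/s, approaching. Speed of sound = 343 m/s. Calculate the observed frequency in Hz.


Given values:
  f_s = 4145.7 Hz, v_o = 26.4 m/s, v_s = 23.1 m/s
  Direction: approaching
Formula: f_o = f_s * (c + v_o) / (c - v_s)
Numerator: c + v_o = 343 + 26.4 = 369.4
Denominator: c - v_s = 343 - 23.1 = 319.9
f_o = 4145.7 * 369.4 / 319.9 = 4787.19

4787.19 Hz


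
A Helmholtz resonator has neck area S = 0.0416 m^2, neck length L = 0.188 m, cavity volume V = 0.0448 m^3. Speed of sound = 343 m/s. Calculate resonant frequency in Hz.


Given values:
  S = 0.0416 m^2, L = 0.188 m, V = 0.0448 m^3, c = 343 m/s
Formula: f = (c / (2*pi)) * sqrt(S / (V * L))
Compute V * L = 0.0448 * 0.188 = 0.0084224
Compute S / (V * L) = 0.0416 / 0.0084224 = 4.9392
Compute sqrt(4.9392) = 2.222431
Compute c / (2*pi) = 343 / 6.283185 = 54.590148
f = 54.590148 * 2.222431 = 121.32

121.32 Hz


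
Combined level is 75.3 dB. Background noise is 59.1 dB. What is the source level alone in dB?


Given values:
  L_total = 75.3 dB, L_bg = 59.1 dB
Formula: L_source = 10 * log10(10^(L_total/10) - 10^(L_bg/10))
Convert to linear:
  10^(75.3/10) = 33884415.6139
  10^(59.1/10) = 812830.5162
Difference: 33884415.6139 - 812830.5162 = 33071585.0977
L_source = 10 * log10(33071585.0977) = 75.19

75.19 dB


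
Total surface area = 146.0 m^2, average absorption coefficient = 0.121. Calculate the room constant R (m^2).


Given values:
  S = 146.0 m^2, alpha = 0.121
Formula: R = S * alpha / (1 - alpha)
Numerator: 146.0 * 0.121 = 17.666
Denominator: 1 - 0.121 = 0.879
R = 17.666 / 0.879 = 20.1

20.1 m^2


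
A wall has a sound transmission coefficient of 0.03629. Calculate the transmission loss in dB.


Given values:
  tau = 0.03629
Formula: TL = 10 * log10(1 / tau)
Compute 1 / tau = 1 / 0.03629 = 27.5558
Compute log10(27.5558) = 1.440213
TL = 10 * 1.440213 = 14.4

14.4 dB


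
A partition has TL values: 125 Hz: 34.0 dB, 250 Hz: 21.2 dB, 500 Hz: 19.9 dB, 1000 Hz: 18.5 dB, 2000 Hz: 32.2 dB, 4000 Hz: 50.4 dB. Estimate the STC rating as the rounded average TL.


Given TL values at each frequency:
  125 Hz: 34.0 dB
  250 Hz: 21.2 dB
  500 Hz: 19.9 dB
  1000 Hz: 18.5 dB
  2000 Hz: 32.2 dB
  4000 Hz: 50.4 dB
Formula: STC ~ round(average of TL values)
Sum = 34.0 + 21.2 + 19.9 + 18.5 + 32.2 + 50.4 = 176.2
Average = 176.2 / 6 = 29.37
Rounded: 29

29
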